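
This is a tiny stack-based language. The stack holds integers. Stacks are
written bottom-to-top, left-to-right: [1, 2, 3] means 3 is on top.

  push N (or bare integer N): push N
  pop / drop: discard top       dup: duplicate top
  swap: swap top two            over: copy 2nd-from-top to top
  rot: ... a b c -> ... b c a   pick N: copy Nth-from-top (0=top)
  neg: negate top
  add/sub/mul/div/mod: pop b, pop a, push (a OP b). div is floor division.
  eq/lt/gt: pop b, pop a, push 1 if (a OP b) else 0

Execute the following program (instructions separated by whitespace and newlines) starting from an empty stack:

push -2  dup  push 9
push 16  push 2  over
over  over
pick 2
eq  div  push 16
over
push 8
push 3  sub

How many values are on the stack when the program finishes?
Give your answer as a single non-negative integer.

Answer: 10

Derivation:
After 'push -2': stack = [-2] (depth 1)
After 'dup': stack = [-2, -2] (depth 2)
After 'push 9': stack = [-2, -2, 9] (depth 3)
After 'push 16': stack = [-2, -2, 9, 16] (depth 4)
After 'push 2': stack = [-2, -2, 9, 16, 2] (depth 5)
After 'over': stack = [-2, -2, 9, 16, 2, 16] (depth 6)
After 'over': stack = [-2, -2, 9, 16, 2, 16, 2] (depth 7)
After 'over': stack = [-2, -2, 9, 16, 2, 16, 2, 16] (depth 8)
After 'pick 2': stack = [-2, -2, 9, 16, 2, 16, 2, 16, 16] (depth 9)
After 'eq': stack = [-2, -2, 9, 16, 2, 16, 2, 1] (depth 8)
After 'div': stack = [-2, -2, 9, 16, 2, 16, 2] (depth 7)
After 'push 16': stack = [-2, -2, 9, 16, 2, 16, 2, 16] (depth 8)
After 'over': stack = [-2, -2, 9, 16, 2, 16, 2, 16, 2] (depth 9)
After 'push 8': stack = [-2, -2, 9, 16, 2, 16, 2, 16, 2, 8] (depth 10)
After 'push 3': stack = [-2, -2, 9, 16, 2, 16, 2, 16, 2, 8, 3] (depth 11)
After 'sub': stack = [-2, -2, 9, 16, 2, 16, 2, 16, 2, 5] (depth 10)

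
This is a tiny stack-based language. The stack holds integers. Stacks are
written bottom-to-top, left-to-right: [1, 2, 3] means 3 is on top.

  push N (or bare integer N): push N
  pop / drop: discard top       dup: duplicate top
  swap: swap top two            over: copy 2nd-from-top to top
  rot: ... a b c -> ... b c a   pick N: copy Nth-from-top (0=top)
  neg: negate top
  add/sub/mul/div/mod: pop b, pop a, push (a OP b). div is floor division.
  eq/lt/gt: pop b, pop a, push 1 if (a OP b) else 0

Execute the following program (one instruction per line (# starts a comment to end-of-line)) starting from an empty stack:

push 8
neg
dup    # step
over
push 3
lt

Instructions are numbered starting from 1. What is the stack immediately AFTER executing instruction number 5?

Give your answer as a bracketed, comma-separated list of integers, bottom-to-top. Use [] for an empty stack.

Step 1 ('push 8'): [8]
Step 2 ('neg'): [-8]
Step 3 ('dup'): [-8, -8]
Step 4 ('over'): [-8, -8, -8]
Step 5 ('push 3'): [-8, -8, -8, 3]

Answer: [-8, -8, -8, 3]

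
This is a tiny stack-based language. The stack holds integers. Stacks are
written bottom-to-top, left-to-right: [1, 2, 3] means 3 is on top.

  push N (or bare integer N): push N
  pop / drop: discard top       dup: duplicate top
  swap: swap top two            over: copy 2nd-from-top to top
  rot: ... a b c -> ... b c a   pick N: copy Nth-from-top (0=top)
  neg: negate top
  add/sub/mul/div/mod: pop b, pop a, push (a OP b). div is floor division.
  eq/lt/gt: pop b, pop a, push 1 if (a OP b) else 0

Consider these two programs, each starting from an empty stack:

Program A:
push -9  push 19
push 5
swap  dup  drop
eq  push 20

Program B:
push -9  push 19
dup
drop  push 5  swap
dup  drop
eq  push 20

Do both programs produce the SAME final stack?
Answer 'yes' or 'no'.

Answer: yes

Derivation:
Program A trace:
  After 'push -9': [-9]
  After 'push 19': [-9, 19]
  After 'push 5': [-9, 19, 5]
  After 'swap': [-9, 5, 19]
  After 'dup': [-9, 5, 19, 19]
  After 'drop': [-9, 5, 19]
  After 'eq': [-9, 0]
  After 'push 20': [-9, 0, 20]
Program A final stack: [-9, 0, 20]

Program B trace:
  After 'push -9': [-9]
  After 'push 19': [-9, 19]
  After 'dup': [-9, 19, 19]
  After 'drop': [-9, 19]
  After 'push 5': [-9, 19, 5]
  After 'swap': [-9, 5, 19]
  After 'dup': [-9, 5, 19, 19]
  After 'drop': [-9, 5, 19]
  After 'eq': [-9, 0]
  After 'push 20': [-9, 0, 20]
Program B final stack: [-9, 0, 20]
Same: yes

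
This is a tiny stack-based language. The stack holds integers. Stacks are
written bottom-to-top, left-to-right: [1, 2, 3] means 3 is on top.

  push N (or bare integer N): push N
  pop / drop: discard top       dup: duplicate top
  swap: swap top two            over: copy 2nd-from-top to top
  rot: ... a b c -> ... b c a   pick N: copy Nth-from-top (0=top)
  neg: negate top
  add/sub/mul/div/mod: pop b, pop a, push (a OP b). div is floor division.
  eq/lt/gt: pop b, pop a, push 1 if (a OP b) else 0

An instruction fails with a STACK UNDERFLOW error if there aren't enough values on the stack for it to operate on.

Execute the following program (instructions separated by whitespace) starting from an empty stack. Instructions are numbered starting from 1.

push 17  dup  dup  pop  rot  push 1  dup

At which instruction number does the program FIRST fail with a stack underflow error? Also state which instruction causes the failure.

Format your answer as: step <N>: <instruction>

Answer: step 5: rot

Derivation:
Step 1 ('push 17'): stack = [17], depth = 1
Step 2 ('dup'): stack = [17, 17], depth = 2
Step 3 ('dup'): stack = [17, 17, 17], depth = 3
Step 4 ('pop'): stack = [17, 17], depth = 2
Step 5 ('rot'): needs 3 value(s) but depth is 2 — STACK UNDERFLOW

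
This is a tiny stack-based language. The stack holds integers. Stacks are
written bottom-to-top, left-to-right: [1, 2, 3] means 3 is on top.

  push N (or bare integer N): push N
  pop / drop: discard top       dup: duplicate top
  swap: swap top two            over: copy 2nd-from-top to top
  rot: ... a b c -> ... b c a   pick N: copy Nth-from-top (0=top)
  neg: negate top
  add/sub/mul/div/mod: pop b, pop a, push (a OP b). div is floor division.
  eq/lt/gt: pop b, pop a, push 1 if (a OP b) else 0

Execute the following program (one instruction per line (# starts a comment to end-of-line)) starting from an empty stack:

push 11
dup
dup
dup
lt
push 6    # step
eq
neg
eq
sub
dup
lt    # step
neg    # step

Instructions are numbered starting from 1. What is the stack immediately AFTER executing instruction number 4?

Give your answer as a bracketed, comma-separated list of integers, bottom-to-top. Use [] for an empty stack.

Step 1 ('push 11'): [11]
Step 2 ('dup'): [11, 11]
Step 3 ('dup'): [11, 11, 11]
Step 4 ('dup'): [11, 11, 11, 11]

Answer: [11, 11, 11, 11]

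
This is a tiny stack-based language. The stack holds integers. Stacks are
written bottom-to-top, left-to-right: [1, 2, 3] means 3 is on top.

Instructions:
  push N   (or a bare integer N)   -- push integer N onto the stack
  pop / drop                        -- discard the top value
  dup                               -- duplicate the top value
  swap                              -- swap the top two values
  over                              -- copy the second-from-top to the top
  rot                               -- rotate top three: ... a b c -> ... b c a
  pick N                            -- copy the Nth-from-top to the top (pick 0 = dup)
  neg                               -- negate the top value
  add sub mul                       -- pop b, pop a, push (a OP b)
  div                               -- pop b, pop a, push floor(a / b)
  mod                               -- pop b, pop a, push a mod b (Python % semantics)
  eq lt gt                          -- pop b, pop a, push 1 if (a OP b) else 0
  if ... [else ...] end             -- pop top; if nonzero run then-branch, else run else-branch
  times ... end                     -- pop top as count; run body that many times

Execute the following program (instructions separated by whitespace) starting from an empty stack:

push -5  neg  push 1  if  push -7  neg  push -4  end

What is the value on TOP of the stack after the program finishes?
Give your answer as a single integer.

Answer: -4

Derivation:
After 'push -5': [-5]
After 'neg': [5]
After 'push 1': [5, 1]
After 'if': [5]
After 'push -7': [5, -7]
After 'neg': [5, 7]
After 'push -4': [5, 7, -4]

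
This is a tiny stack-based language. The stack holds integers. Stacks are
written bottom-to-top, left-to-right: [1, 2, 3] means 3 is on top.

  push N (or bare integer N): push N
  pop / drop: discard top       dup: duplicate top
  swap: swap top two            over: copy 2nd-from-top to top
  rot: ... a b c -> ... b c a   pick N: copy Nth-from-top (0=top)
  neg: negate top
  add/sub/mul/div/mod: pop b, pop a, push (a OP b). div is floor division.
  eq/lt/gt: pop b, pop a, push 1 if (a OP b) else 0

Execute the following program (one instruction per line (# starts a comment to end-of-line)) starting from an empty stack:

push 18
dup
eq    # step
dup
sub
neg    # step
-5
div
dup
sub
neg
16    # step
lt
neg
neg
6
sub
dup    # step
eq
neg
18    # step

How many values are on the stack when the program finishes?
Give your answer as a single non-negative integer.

Answer: 2

Derivation:
After 'push 18': stack = [18] (depth 1)
After 'dup': stack = [18, 18] (depth 2)
After 'eq': stack = [1] (depth 1)
After 'dup': stack = [1, 1] (depth 2)
After 'sub': stack = [0] (depth 1)
After 'neg': stack = [0] (depth 1)
After 'push -5': stack = [0, -5] (depth 2)
After 'div': stack = [0] (depth 1)
After 'dup': stack = [0, 0] (depth 2)
After 'sub': stack = [0] (depth 1)
  ...
After 'push 16': stack = [0, 16] (depth 2)
After 'lt': stack = [1] (depth 1)
After 'neg': stack = [-1] (depth 1)
After 'neg': stack = [1] (depth 1)
After 'push 6': stack = [1, 6] (depth 2)
After 'sub': stack = [-5] (depth 1)
After 'dup': stack = [-5, -5] (depth 2)
After 'eq': stack = [1] (depth 1)
After 'neg': stack = [-1] (depth 1)
After 'push 18': stack = [-1, 18] (depth 2)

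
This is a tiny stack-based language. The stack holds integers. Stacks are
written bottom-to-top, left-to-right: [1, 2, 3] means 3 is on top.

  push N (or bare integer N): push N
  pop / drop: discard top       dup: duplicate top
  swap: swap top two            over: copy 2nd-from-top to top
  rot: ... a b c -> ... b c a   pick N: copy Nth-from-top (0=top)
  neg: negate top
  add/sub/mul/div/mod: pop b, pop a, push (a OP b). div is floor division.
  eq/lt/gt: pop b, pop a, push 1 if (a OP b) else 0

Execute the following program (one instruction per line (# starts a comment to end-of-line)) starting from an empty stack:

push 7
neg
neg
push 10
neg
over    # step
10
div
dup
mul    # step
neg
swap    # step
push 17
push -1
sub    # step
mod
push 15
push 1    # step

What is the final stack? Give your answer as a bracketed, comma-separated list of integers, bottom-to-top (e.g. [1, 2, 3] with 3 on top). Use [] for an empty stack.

Answer: [7, 0, 8, 15, 1]

Derivation:
After 'push 7': [7]
After 'neg': [-7]
After 'neg': [7]
After 'push 10': [7, 10]
After 'neg': [7, -10]
After 'over': [7, -10, 7]
After 'push 10': [7, -10, 7, 10]
After 'div': [7, -10, 0]
After 'dup': [7, -10, 0, 0]
After 'mul': [7, -10, 0]
After 'neg': [7, -10, 0]
After 'swap': [7, 0, -10]
After 'push 17': [7, 0, -10, 17]
After 'push -1': [7, 0, -10, 17, -1]
After 'sub': [7, 0, -10, 18]
After 'mod': [7, 0, 8]
After 'push 15': [7, 0, 8, 15]
After 'push 1': [7, 0, 8, 15, 1]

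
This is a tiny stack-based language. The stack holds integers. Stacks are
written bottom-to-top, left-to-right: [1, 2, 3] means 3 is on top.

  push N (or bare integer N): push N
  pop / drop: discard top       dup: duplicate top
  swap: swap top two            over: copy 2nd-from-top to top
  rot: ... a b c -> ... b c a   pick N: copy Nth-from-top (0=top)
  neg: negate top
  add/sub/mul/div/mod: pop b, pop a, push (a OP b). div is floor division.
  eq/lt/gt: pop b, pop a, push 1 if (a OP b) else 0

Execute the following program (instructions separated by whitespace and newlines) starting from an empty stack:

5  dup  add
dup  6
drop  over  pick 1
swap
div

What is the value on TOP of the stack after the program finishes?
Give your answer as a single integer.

After 'push 5': [5]
After 'dup': [5, 5]
After 'add': [10]
After 'dup': [10, 10]
After 'push 6': [10, 10, 6]
After 'drop': [10, 10]
After 'over': [10, 10, 10]
After 'pick 1': [10, 10, 10, 10]
After 'swap': [10, 10, 10, 10]
After 'div': [10, 10, 1]

Answer: 1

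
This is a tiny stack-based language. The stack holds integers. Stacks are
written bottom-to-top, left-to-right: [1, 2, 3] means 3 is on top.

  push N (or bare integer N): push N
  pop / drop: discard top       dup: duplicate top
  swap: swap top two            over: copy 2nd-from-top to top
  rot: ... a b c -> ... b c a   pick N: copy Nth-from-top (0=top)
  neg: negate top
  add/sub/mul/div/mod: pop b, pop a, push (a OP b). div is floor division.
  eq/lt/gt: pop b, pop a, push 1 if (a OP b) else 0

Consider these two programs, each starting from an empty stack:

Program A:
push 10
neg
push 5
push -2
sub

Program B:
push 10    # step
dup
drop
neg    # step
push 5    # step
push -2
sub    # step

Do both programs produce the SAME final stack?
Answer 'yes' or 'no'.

Answer: yes

Derivation:
Program A trace:
  After 'push 10': [10]
  After 'neg': [-10]
  After 'push 5': [-10, 5]
  After 'push -2': [-10, 5, -2]
  After 'sub': [-10, 7]
Program A final stack: [-10, 7]

Program B trace:
  After 'push 10': [10]
  After 'dup': [10, 10]
  After 'drop': [10]
  After 'neg': [-10]
  After 'push 5': [-10, 5]
  After 'push -2': [-10, 5, -2]
  After 'sub': [-10, 7]
Program B final stack: [-10, 7]
Same: yes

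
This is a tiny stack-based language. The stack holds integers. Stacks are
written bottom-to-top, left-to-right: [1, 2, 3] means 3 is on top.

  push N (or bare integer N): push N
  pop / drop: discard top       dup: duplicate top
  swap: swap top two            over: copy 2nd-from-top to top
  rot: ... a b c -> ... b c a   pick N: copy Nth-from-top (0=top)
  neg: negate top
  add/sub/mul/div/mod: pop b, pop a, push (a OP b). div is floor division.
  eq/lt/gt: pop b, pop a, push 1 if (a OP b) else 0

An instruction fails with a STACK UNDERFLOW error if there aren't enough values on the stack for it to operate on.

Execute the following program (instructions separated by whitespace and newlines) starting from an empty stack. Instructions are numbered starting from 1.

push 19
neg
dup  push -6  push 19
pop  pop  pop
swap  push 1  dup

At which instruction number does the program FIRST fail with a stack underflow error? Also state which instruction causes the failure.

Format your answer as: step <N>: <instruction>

Answer: step 9: swap

Derivation:
Step 1 ('push 19'): stack = [19], depth = 1
Step 2 ('neg'): stack = [-19], depth = 1
Step 3 ('dup'): stack = [-19, -19], depth = 2
Step 4 ('push -6'): stack = [-19, -19, -6], depth = 3
Step 5 ('push 19'): stack = [-19, -19, -6, 19], depth = 4
Step 6 ('pop'): stack = [-19, -19, -6], depth = 3
Step 7 ('pop'): stack = [-19, -19], depth = 2
Step 8 ('pop'): stack = [-19], depth = 1
Step 9 ('swap'): needs 2 value(s) but depth is 1 — STACK UNDERFLOW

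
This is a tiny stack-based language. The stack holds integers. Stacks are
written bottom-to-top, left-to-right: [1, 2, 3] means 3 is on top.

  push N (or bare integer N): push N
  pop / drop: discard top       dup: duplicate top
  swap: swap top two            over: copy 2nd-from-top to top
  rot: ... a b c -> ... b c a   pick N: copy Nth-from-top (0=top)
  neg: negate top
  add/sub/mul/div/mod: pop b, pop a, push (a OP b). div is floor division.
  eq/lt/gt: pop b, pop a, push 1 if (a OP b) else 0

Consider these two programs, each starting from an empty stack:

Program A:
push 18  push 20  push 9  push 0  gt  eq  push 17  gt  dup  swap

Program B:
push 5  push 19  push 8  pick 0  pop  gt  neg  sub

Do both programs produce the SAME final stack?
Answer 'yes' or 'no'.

Program A trace:
  After 'push 18': [18]
  After 'push 20': [18, 20]
  After 'push 9': [18, 20, 9]
  After 'push 0': [18, 20, 9, 0]
  After 'gt': [18, 20, 1]
  After 'eq': [18, 0]
  After 'push 17': [18, 0, 17]
  After 'gt': [18, 0]
  After 'dup': [18, 0, 0]
  After 'swap': [18, 0, 0]
Program A final stack: [18, 0, 0]

Program B trace:
  After 'push 5': [5]
  After 'push 19': [5, 19]
  After 'push 8': [5, 19, 8]
  After 'pick 0': [5, 19, 8, 8]
  After 'pop': [5, 19, 8]
  After 'gt': [5, 1]
  After 'neg': [5, -1]
  After 'sub': [6]
Program B final stack: [6]
Same: no

Answer: no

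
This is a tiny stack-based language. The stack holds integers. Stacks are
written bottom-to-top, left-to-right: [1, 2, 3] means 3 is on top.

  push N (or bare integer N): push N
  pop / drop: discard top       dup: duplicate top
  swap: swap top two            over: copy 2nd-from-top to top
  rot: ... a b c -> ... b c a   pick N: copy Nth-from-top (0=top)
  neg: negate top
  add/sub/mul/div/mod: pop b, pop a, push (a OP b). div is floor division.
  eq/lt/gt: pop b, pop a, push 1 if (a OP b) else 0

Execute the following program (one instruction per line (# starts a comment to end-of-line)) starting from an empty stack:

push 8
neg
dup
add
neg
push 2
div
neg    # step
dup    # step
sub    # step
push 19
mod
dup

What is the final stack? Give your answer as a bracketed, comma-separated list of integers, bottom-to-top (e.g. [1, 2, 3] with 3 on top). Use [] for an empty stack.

After 'push 8': [8]
After 'neg': [-8]
After 'dup': [-8, -8]
After 'add': [-16]
After 'neg': [16]
After 'push 2': [16, 2]
After 'div': [8]
After 'neg': [-8]
After 'dup': [-8, -8]
After 'sub': [0]
After 'push 19': [0, 19]
After 'mod': [0]
After 'dup': [0, 0]

Answer: [0, 0]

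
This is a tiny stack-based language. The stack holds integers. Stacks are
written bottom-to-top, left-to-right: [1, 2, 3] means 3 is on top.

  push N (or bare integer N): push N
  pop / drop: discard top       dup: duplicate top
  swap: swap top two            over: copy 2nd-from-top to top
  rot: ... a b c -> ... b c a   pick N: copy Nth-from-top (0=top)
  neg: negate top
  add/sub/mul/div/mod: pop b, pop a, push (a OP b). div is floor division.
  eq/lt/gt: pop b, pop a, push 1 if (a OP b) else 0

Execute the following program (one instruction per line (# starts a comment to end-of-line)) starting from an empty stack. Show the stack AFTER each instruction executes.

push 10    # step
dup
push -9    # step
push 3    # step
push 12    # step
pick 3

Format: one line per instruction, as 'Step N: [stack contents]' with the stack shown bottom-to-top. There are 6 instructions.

Step 1: [10]
Step 2: [10, 10]
Step 3: [10, 10, -9]
Step 4: [10, 10, -9, 3]
Step 5: [10, 10, -9, 3, 12]
Step 6: [10, 10, -9, 3, 12, 10]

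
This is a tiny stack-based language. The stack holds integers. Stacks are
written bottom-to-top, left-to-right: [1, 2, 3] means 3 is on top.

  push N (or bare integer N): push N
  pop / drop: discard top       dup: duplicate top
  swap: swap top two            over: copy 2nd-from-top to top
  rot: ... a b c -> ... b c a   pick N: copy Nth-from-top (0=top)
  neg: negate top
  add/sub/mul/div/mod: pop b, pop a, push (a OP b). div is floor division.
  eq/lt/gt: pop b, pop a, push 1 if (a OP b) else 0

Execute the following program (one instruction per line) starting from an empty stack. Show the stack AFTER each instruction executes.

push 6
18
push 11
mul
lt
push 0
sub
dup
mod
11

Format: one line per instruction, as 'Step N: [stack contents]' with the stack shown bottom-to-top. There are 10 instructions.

Step 1: [6]
Step 2: [6, 18]
Step 3: [6, 18, 11]
Step 4: [6, 198]
Step 5: [1]
Step 6: [1, 0]
Step 7: [1]
Step 8: [1, 1]
Step 9: [0]
Step 10: [0, 11]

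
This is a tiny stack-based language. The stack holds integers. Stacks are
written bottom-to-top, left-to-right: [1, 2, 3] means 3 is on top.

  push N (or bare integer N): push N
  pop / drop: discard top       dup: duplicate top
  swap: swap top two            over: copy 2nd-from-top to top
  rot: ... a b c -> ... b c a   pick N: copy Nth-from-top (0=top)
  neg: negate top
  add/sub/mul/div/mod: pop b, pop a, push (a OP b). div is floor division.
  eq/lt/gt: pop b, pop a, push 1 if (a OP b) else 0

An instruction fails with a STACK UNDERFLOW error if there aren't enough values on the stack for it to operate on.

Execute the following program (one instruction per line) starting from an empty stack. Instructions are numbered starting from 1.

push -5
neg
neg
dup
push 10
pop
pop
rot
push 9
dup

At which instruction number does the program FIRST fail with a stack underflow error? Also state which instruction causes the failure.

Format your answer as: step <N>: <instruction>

Step 1 ('push -5'): stack = [-5], depth = 1
Step 2 ('neg'): stack = [5], depth = 1
Step 3 ('neg'): stack = [-5], depth = 1
Step 4 ('dup'): stack = [-5, -5], depth = 2
Step 5 ('push 10'): stack = [-5, -5, 10], depth = 3
Step 6 ('pop'): stack = [-5, -5], depth = 2
Step 7 ('pop'): stack = [-5], depth = 1
Step 8 ('rot'): needs 3 value(s) but depth is 1 — STACK UNDERFLOW

Answer: step 8: rot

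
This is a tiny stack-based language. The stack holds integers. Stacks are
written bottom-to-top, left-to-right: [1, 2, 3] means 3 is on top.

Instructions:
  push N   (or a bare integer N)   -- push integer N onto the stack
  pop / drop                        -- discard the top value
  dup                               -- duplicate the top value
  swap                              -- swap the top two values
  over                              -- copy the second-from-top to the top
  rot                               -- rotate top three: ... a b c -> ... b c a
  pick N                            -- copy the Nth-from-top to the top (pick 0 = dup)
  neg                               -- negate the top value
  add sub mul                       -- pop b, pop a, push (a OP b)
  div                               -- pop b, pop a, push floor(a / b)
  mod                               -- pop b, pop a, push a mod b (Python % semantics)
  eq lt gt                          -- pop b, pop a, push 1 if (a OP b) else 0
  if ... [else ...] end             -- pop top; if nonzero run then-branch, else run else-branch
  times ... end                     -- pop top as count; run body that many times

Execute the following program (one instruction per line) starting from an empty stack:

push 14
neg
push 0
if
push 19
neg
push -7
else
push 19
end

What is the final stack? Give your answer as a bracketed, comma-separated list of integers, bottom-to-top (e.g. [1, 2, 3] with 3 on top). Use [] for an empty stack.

Answer: [-14, 19]

Derivation:
After 'push 14': [14]
After 'neg': [-14]
After 'push 0': [-14, 0]
After 'if': [-14]
After 'push 19': [-14, 19]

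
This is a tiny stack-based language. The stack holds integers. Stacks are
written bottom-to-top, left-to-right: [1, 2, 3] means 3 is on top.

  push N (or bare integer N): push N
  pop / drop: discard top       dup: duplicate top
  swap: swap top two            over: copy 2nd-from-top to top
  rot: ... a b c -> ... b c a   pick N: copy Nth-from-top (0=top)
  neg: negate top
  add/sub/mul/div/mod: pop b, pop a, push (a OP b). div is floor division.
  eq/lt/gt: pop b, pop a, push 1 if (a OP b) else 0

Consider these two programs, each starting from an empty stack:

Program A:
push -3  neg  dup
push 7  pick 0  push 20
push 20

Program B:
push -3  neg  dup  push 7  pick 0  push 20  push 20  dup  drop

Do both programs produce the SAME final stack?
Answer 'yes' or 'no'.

Answer: yes

Derivation:
Program A trace:
  After 'push -3': [-3]
  After 'neg': [3]
  After 'dup': [3, 3]
  After 'push 7': [3, 3, 7]
  After 'pick 0': [3, 3, 7, 7]
  After 'push 20': [3, 3, 7, 7, 20]
  After 'push 20': [3, 3, 7, 7, 20, 20]
Program A final stack: [3, 3, 7, 7, 20, 20]

Program B trace:
  After 'push -3': [-3]
  After 'neg': [3]
  After 'dup': [3, 3]
  After 'push 7': [3, 3, 7]
  After 'pick 0': [3, 3, 7, 7]
  After 'push 20': [3, 3, 7, 7, 20]
  After 'push 20': [3, 3, 7, 7, 20, 20]
  After 'dup': [3, 3, 7, 7, 20, 20, 20]
  After 'drop': [3, 3, 7, 7, 20, 20]
Program B final stack: [3, 3, 7, 7, 20, 20]
Same: yes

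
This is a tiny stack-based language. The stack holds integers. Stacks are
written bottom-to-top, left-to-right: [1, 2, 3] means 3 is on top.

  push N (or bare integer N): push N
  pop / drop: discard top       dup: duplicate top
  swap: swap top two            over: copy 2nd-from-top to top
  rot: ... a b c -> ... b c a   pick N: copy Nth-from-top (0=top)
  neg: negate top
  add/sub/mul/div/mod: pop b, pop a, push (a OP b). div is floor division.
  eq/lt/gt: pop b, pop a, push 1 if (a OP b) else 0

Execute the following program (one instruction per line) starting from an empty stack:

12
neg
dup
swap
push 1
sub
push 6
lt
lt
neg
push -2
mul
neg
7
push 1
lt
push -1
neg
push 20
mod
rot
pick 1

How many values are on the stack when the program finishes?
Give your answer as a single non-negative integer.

Answer: 4

Derivation:
After 'push 12': stack = [12] (depth 1)
After 'neg': stack = [-12] (depth 1)
After 'dup': stack = [-12, -12] (depth 2)
After 'swap': stack = [-12, -12] (depth 2)
After 'push 1': stack = [-12, -12, 1] (depth 3)
After 'sub': stack = [-12, -13] (depth 2)
After 'push 6': stack = [-12, -13, 6] (depth 3)
After 'lt': stack = [-12, 1] (depth 2)
After 'lt': stack = [1] (depth 1)
After 'neg': stack = [-1] (depth 1)
  ...
After 'neg': stack = [-2] (depth 1)
After 'push 7': stack = [-2, 7] (depth 2)
After 'push 1': stack = [-2, 7, 1] (depth 3)
After 'lt': stack = [-2, 0] (depth 2)
After 'push -1': stack = [-2, 0, -1] (depth 3)
After 'neg': stack = [-2, 0, 1] (depth 3)
After 'push 20': stack = [-2, 0, 1, 20] (depth 4)
After 'mod': stack = [-2, 0, 1] (depth 3)
After 'rot': stack = [0, 1, -2] (depth 3)
After 'pick 1': stack = [0, 1, -2, 1] (depth 4)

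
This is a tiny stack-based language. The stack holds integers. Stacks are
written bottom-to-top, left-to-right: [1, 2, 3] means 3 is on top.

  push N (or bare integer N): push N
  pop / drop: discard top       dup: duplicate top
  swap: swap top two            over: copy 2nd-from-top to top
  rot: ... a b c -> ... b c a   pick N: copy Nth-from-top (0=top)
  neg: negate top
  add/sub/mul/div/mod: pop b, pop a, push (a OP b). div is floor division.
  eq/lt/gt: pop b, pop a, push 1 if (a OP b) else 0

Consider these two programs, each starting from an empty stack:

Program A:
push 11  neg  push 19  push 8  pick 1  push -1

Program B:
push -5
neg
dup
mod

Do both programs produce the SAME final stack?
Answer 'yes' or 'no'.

Answer: no

Derivation:
Program A trace:
  After 'push 11': [11]
  After 'neg': [-11]
  After 'push 19': [-11, 19]
  After 'push 8': [-11, 19, 8]
  After 'pick 1': [-11, 19, 8, 19]
  After 'push -1': [-11, 19, 8, 19, -1]
Program A final stack: [-11, 19, 8, 19, -1]

Program B trace:
  After 'push -5': [-5]
  After 'neg': [5]
  After 'dup': [5, 5]
  After 'mod': [0]
Program B final stack: [0]
Same: no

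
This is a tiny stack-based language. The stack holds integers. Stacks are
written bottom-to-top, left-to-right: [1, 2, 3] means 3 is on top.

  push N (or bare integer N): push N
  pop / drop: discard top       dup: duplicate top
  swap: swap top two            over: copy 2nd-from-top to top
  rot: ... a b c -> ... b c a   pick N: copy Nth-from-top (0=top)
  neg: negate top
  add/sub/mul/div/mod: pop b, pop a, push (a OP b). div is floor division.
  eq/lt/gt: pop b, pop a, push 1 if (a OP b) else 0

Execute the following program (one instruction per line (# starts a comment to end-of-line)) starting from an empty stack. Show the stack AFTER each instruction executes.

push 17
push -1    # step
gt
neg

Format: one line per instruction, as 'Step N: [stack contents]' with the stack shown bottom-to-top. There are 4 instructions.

Step 1: [17]
Step 2: [17, -1]
Step 3: [1]
Step 4: [-1]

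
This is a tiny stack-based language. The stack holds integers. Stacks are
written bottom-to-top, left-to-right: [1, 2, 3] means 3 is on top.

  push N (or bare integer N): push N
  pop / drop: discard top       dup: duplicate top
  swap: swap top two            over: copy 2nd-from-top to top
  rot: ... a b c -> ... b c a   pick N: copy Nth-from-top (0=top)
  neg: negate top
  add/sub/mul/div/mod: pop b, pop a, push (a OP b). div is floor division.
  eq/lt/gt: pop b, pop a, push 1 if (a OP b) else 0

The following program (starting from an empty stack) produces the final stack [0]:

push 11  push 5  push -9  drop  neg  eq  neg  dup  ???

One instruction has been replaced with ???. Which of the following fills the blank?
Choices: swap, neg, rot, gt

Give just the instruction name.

Answer: gt

Derivation:
Stack before ???: [0, 0]
Stack after ???:  [0]
Checking each choice:
  swap: produces [0, 0]
  neg: produces [0, 0]
  rot: stack underflow (need 3, have 2)
  gt: MATCH


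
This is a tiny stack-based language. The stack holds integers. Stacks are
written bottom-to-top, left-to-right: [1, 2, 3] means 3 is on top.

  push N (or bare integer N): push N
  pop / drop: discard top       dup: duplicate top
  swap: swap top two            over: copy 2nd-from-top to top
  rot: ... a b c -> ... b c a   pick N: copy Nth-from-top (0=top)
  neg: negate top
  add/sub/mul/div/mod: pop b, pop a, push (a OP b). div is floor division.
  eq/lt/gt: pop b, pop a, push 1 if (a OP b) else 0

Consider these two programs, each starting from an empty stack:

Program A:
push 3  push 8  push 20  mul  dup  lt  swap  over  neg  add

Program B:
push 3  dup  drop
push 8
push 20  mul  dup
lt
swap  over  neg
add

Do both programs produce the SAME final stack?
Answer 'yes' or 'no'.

Program A trace:
  After 'push 3': [3]
  After 'push 8': [3, 8]
  After 'push 20': [3, 8, 20]
  After 'mul': [3, 160]
  After 'dup': [3, 160, 160]
  After 'lt': [3, 0]
  After 'swap': [0, 3]
  After 'over': [0, 3, 0]
  After 'neg': [0, 3, 0]
  After 'add': [0, 3]
Program A final stack: [0, 3]

Program B trace:
  After 'push 3': [3]
  After 'dup': [3, 3]
  After 'drop': [3]
  After 'push 8': [3, 8]
  After 'push 20': [3, 8, 20]
  After 'mul': [3, 160]
  After 'dup': [3, 160, 160]
  After 'lt': [3, 0]
  After 'swap': [0, 3]
  After 'over': [0, 3, 0]
  After 'neg': [0, 3, 0]
  After 'add': [0, 3]
Program B final stack: [0, 3]
Same: yes

Answer: yes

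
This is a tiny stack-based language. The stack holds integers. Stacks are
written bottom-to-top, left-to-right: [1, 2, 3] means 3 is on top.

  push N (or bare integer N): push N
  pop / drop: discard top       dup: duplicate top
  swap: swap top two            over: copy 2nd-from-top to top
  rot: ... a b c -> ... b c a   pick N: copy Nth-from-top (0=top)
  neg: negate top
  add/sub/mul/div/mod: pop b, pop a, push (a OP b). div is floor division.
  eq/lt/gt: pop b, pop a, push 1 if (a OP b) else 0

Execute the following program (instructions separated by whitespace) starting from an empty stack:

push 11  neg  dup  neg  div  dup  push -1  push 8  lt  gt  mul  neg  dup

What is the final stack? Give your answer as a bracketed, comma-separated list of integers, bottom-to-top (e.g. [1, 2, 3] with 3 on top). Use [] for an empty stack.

Answer: [0, 0]

Derivation:
After 'push 11': [11]
After 'neg': [-11]
After 'dup': [-11, -11]
After 'neg': [-11, 11]
After 'div': [-1]
After 'dup': [-1, -1]
After 'push -1': [-1, -1, -1]
After 'push 8': [-1, -1, -1, 8]
After 'lt': [-1, -1, 1]
After 'gt': [-1, 0]
After 'mul': [0]
After 'neg': [0]
After 'dup': [0, 0]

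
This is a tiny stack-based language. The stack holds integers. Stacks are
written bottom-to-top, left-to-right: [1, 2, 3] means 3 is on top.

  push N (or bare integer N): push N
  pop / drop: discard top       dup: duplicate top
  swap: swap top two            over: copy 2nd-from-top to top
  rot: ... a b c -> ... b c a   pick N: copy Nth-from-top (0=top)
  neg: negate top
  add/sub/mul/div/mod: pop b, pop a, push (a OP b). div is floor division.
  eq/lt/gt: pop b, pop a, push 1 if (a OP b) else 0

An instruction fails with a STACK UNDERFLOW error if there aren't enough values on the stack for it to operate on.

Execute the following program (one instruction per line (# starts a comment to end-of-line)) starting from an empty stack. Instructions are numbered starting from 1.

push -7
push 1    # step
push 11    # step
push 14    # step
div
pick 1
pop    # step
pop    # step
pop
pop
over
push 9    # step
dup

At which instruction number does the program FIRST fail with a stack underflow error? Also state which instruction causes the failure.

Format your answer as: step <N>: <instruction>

Step 1 ('push -7'): stack = [-7], depth = 1
Step 2 ('push 1'): stack = [-7, 1], depth = 2
Step 3 ('push 11'): stack = [-7, 1, 11], depth = 3
Step 4 ('push 14'): stack = [-7, 1, 11, 14], depth = 4
Step 5 ('div'): stack = [-7, 1, 0], depth = 3
Step 6 ('pick 1'): stack = [-7, 1, 0, 1], depth = 4
Step 7 ('pop'): stack = [-7, 1, 0], depth = 3
Step 8 ('pop'): stack = [-7, 1], depth = 2
Step 9 ('pop'): stack = [-7], depth = 1
Step 10 ('pop'): stack = [], depth = 0
Step 11 ('over'): needs 2 value(s) but depth is 0 — STACK UNDERFLOW

Answer: step 11: over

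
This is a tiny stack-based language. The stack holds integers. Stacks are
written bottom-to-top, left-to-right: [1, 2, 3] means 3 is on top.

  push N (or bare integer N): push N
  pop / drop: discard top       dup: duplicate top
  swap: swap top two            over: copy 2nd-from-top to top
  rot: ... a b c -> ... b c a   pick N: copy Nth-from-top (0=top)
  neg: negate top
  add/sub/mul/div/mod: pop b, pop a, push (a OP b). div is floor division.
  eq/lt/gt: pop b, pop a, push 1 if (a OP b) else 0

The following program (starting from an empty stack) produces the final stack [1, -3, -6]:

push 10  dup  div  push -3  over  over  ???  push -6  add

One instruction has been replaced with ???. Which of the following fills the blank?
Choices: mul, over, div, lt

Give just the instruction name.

Stack before ???: [1, -3, 1, -3]
Stack after ???:  [1, -3, 0]
Checking each choice:
  mul: produces [1, -3, -9]
  over: produces [1, -3, 1, -3, -5]
  div: produces [1, -3, -7]
  lt: MATCH


Answer: lt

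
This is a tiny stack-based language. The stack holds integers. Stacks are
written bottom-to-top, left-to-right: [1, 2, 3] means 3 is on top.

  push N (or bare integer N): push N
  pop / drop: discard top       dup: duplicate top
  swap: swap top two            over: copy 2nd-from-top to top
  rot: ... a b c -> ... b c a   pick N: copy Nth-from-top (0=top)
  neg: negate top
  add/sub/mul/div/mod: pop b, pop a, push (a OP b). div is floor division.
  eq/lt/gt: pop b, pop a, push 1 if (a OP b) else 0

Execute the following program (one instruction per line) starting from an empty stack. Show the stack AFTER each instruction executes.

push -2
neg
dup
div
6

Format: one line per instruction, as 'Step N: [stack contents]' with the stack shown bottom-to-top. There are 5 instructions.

Step 1: [-2]
Step 2: [2]
Step 3: [2, 2]
Step 4: [1]
Step 5: [1, 6]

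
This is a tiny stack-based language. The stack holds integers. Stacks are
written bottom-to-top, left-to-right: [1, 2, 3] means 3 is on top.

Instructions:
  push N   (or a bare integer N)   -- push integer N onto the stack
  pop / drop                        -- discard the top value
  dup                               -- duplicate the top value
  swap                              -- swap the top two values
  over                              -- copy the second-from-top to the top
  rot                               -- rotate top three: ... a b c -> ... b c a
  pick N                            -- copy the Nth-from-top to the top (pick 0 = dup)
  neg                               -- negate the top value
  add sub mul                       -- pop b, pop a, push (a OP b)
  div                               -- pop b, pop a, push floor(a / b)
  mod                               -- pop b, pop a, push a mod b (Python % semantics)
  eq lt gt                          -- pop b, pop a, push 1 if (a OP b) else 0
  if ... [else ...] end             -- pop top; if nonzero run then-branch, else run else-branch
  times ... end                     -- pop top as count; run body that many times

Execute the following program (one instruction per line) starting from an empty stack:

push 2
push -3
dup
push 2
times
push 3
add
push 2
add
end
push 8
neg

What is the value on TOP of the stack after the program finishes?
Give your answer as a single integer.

After 'push 2': [2]
After 'push -3': [2, -3]
After 'dup': [2, -3, -3]
After 'push 2': [2, -3, -3, 2]
After 'times': [2, -3, -3]
After 'push 3': [2, -3, -3, 3]
After 'add': [2, -3, 0]
After 'push 2': [2, -3, 0, 2]
After 'add': [2, -3, 2]
After 'push 3': [2, -3, 2, 3]
After 'add': [2, -3, 5]
After 'push 2': [2, -3, 5, 2]
After 'add': [2, -3, 7]
After 'push 8': [2, -3, 7, 8]
After 'neg': [2, -3, 7, -8]

Answer: -8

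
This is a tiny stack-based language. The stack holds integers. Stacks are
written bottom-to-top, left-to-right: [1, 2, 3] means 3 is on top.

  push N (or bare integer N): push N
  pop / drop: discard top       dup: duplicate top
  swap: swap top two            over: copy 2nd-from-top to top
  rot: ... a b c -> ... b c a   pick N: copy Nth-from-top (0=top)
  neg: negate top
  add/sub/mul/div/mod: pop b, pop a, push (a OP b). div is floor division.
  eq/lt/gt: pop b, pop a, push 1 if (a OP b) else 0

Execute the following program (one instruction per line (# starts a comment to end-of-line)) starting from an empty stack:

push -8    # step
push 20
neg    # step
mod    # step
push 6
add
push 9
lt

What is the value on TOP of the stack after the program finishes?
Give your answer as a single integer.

Answer: 1

Derivation:
After 'push -8': [-8]
After 'push 20': [-8, 20]
After 'neg': [-8, -20]
After 'mod': [-8]
After 'push 6': [-8, 6]
After 'add': [-2]
After 'push 9': [-2, 9]
After 'lt': [1]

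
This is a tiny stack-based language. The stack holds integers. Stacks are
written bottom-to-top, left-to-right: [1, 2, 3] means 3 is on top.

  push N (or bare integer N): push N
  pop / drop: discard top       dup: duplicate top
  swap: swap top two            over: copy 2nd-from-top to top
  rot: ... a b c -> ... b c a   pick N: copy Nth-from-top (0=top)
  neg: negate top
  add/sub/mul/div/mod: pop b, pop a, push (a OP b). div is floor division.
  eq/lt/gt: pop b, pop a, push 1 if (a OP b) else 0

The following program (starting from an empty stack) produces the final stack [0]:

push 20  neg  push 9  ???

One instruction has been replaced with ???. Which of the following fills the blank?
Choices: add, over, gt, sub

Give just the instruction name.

Stack before ???: [-20, 9]
Stack after ???:  [0]
Checking each choice:
  add: produces [-11]
  over: produces [-20, 9, -20]
  gt: MATCH
  sub: produces [-29]


Answer: gt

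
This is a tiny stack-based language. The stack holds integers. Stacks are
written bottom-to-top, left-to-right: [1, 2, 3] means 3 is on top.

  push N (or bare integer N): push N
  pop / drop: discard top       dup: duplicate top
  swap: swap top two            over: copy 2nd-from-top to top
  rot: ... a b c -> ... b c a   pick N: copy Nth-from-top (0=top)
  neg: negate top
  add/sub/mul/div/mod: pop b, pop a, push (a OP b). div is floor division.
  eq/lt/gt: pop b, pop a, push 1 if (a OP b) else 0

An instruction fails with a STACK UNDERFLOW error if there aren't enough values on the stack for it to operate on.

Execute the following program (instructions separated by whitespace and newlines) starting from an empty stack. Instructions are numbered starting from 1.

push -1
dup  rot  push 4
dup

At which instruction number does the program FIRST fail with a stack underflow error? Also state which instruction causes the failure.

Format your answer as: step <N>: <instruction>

Answer: step 3: rot

Derivation:
Step 1 ('push -1'): stack = [-1], depth = 1
Step 2 ('dup'): stack = [-1, -1], depth = 2
Step 3 ('rot'): needs 3 value(s) but depth is 2 — STACK UNDERFLOW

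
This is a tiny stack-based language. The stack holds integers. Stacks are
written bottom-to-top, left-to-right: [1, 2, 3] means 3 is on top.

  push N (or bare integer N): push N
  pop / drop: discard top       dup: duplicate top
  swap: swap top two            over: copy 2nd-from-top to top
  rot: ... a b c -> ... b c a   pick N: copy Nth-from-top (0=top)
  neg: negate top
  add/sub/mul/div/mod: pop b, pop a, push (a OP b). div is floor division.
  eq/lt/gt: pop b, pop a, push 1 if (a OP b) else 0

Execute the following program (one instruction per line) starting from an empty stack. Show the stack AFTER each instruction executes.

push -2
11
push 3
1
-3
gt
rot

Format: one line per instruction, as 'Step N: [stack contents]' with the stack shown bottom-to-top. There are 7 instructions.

Step 1: [-2]
Step 2: [-2, 11]
Step 3: [-2, 11, 3]
Step 4: [-2, 11, 3, 1]
Step 5: [-2, 11, 3, 1, -3]
Step 6: [-2, 11, 3, 1]
Step 7: [-2, 3, 1, 11]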